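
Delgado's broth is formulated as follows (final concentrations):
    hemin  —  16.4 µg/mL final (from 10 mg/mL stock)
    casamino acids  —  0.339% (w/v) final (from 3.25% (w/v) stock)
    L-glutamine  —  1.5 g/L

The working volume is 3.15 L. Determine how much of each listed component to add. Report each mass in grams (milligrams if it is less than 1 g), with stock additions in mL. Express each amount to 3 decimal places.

hemin 5.166 mL; casamino acids 328.569 mL; L-glutamine 4.725 g

Working volume: 3.15 L.
hemin: dilute stock: 16.4 µg/mL × 3150 mL ÷ 10000 µg/mL = 5.166 mL
casamino acids: V = C2·V2/C1 = 0.339% ÷ 3.25% × 3150 mL = 328.569 mL
L-glutamine: 1.5 g/L × 3.15 L = 4.725 g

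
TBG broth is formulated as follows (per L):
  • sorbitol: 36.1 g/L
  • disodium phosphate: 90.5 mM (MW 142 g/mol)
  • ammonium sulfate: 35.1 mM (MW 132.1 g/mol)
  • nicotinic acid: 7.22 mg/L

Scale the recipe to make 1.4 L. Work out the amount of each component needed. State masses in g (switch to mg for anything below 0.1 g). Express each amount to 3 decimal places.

sorbitol 50.540 g; disodium phosphate 17.991 g; ammonium sulfate 6.491 g; nicotinic acid 10.108 mg

Scale factor relative to 1 L: 1.4.
sorbitol: 36.1 g/L × 1.4 L = 50.540 g
disodium phosphate: 90.5 mmol/L × 142 g/mol × 1.4 L ÷ 1000 = 17.991 g
ammonium sulfate: 35.1 mmol/L × 132.1 g/mol × 1.4 L ÷ 1000 = 6.491 g
nicotinic acid: 7.22 mg/L × 1.4 L = 10.108 mg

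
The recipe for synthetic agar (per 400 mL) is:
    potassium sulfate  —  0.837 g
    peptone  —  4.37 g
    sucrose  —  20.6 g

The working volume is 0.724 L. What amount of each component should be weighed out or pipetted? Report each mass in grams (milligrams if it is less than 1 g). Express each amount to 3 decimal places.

potassium sulfate 1.515 g; peptone 7.910 g; sucrose 37.286 g

Scale factor = 724 mL / 400 mL = 1.81.
potassium sulfate: 0.837 g × (724 mL / 400 mL) = 1.515 g
peptone: 4.37 g × (724 mL / 400 mL) = 7.910 g
sucrose: 20.6 g × (724 mL / 400 mL) = 37.286 g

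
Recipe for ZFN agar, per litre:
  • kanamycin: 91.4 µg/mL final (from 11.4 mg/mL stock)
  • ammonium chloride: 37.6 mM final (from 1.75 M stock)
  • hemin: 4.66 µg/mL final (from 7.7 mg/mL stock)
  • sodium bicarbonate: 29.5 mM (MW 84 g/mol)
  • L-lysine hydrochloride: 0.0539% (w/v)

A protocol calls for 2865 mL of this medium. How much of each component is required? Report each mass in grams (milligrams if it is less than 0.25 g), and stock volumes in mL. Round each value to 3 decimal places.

Working volume: 2865 mL = 2.865 L.
kanamycin: dilute stock: 91.4 µg/mL × 2865 mL ÷ 11400 µg/mL = 22.970 mL
ammonium chloride: C1V1 = C2V2 → 37.6 mM × 2865 mL ÷ 1750 mM = 61.557 mL
hemin: V = C2·V2/C1 = 4.66 µg/mL × 2865 mL ÷ 7700 µg/mL = 1.734 mL
sodium bicarbonate: 29.5 mmol/L × 84 g/mol × 2.865 L ÷ 1000 = 7.099 g
L-lysine hydrochloride: 0.0539 g per 100 mL × 2865 mL ÷ 100 = 1.544 g

kanamycin 22.970 mL; ammonium chloride 61.557 mL; hemin 1.734 mL; sodium bicarbonate 7.099 g; L-lysine hydrochloride 1.544 g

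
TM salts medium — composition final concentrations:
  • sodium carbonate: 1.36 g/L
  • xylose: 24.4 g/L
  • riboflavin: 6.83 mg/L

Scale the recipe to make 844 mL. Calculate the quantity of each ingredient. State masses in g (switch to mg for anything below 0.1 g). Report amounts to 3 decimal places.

sodium carbonate 1.148 g; xylose 20.594 g; riboflavin 5.765 mg

Scale factor relative to 1 L: 0.844.
sodium carbonate: 1.36 g/L × 0.844 L = 1.148 g
xylose: 24.4 g/L × 0.844 L = 20.594 g
riboflavin: 6.83 mg/L × 0.844 L = 5.765 mg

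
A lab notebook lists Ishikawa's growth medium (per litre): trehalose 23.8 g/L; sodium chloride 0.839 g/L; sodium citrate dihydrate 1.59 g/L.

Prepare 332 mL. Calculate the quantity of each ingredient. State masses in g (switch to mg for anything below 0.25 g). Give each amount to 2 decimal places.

trehalose 7.90 g; sodium chloride 0.28 g; sodium citrate dihydrate 0.53 g

Scale factor relative to 1 L: 0.332.
trehalose: 23.8 g/L × 0.332 L = 7.90 g
sodium chloride: 0.839 g/L × 0.332 L = 0.28 g
sodium citrate dihydrate: 1.59 g/L × 0.332 L = 0.53 g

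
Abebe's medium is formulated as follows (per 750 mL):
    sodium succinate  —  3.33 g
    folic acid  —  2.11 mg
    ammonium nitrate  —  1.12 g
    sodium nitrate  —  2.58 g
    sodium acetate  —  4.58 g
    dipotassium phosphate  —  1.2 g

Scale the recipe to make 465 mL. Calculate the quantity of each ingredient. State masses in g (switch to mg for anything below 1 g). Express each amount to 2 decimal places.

sodium succinate 2.06 g; folic acid 1.31 mg; ammonium nitrate 694.40 mg; sodium nitrate 1.60 g; sodium acetate 2.84 g; dipotassium phosphate 744.00 mg

Scale factor = 465 mL / 750 mL = 0.62.
sodium succinate: 3.33 g × (465 mL / 750 mL) = 2.06 g
folic acid: 2.11 mg × (465 mL / 750 mL) = 1.31 mg
ammonium nitrate: 1.12 g × (465 mL / 750 mL) = 0.6944 g = 694.40 mg
sodium nitrate: 2.58 g × (465 mL / 750 mL) = 1.60 g
sodium acetate: 4.58 g × (465 mL / 750 mL) = 2.84 g
dipotassium phosphate: 1.2 g × (465 mL / 750 mL) = 0.744 g = 744.00 mg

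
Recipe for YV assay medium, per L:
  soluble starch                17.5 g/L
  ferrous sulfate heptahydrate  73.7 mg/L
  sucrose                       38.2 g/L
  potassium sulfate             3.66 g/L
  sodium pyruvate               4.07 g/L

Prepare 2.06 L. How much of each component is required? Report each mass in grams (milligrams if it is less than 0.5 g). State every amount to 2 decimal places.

soluble starch 36.05 g; ferrous sulfate heptahydrate 151.82 mg; sucrose 78.69 g; potassium sulfate 7.54 g; sodium pyruvate 8.38 g

Scale factor relative to 1 L: 2.06.
soluble starch: 17.5 g/L × 2.06 L = 36.05 g
ferrous sulfate heptahydrate: 73.7 mg/L × 2.06 L = 151.82 mg
sucrose: 38.2 g/L × 2.06 L = 78.69 g
potassium sulfate: 3.66 g/L × 2.06 L = 7.54 g
sodium pyruvate: 4.07 g/L × 2.06 L = 8.38 g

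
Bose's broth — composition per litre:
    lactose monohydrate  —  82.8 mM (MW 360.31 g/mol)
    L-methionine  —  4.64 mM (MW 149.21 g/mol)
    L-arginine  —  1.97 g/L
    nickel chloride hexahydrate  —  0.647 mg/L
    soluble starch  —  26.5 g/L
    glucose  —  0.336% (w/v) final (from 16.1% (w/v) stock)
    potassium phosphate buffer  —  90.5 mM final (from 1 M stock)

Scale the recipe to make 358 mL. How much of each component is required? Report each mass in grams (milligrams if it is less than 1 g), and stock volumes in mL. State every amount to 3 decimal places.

lactose monohydrate 10.680 g; L-methionine 247.856 mg; L-arginine 705.260 mg; nickel chloride hexahydrate 0.232 mg; soluble starch 9.487 g; glucose 7.471 mL; potassium phosphate buffer 32.399 mL

Scale factor relative to 1 L: 0.358.
lactose monohydrate: 82.8 mmol/L × 360.31 g/mol × 0.358 L ÷ 1000 = 10.680 g
L-methionine: 4.64 mmol/L × 149.21 mg/mmol × 0.358 L = 247.856 mg
L-arginine: 1.97 g/L × 0.358 L = 0.70526 g = 705.260 mg
nickel chloride hexahydrate: 0.647 mg/L × 0.358 L = 0.232 mg
soluble starch: 26.5 g/L × 0.358 L = 9.487 g
glucose: C1V1 = C2V2 → 0.336% ÷ 16.1% × 358 mL = 7.471 mL
potassium phosphate buffer: V = C2·V2/C1 = 90.5 mM × 358 mL ÷ 1000 mM = 32.399 mL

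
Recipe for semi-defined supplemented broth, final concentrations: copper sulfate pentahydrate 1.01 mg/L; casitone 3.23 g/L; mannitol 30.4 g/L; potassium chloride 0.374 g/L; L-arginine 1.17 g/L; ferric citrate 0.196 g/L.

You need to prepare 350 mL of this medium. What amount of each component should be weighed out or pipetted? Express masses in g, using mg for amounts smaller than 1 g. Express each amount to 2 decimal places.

Target volume = 350 mL = 0.35 L.
copper sulfate pentahydrate: 1.01 mg/L × 0.35 L = 0.35 mg
casitone: 3.23 g/L × 0.35 L = 1.13 g
mannitol: 30.4 g/L × 0.35 L = 10.64 g
potassium chloride: 0.374 g/L × 0.35 L = 0.1309 g = 130.90 mg
L-arginine: 1.17 g/L × 0.35 L = 0.4095 g = 409.50 mg
ferric citrate: 0.196 g/L × 0.35 L = 0.0686 g = 68.60 mg

copper sulfate pentahydrate 0.35 mg; casitone 1.13 g; mannitol 10.64 g; potassium chloride 130.90 mg; L-arginine 409.50 mg; ferric citrate 68.60 mg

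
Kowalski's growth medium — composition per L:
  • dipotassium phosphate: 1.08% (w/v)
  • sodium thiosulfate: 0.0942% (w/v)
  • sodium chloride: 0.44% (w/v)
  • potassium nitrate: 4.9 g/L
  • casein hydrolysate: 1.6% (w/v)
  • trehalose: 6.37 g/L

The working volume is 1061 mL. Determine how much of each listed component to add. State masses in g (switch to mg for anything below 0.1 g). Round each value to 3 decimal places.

dipotassium phosphate 11.459 g; sodium thiosulfate 0.999 g; sodium chloride 4.668 g; potassium nitrate 5.199 g; casein hydrolysate 16.976 g; trehalose 6.759 g

Scale factor relative to 1 L: 1.061.
dipotassium phosphate: 1.08% w/v = 10.8 g/L → 10.8 × 1.061 L = 11.459 g
sodium thiosulfate: 0.0942 g per 100 mL × 1061 mL ÷ 100 = 0.999 g
sodium chloride: 0.44 g per 100 mL × 1061 mL ÷ 100 = 4.668 g
potassium nitrate: 4.9 g/L × 1.061 L = 5.199 g
casein hydrolysate: 1.6% w/v = 16 g/L → 16 × 1.061 L = 16.976 g
trehalose: 6.37 g/L × 1.061 L = 6.759 g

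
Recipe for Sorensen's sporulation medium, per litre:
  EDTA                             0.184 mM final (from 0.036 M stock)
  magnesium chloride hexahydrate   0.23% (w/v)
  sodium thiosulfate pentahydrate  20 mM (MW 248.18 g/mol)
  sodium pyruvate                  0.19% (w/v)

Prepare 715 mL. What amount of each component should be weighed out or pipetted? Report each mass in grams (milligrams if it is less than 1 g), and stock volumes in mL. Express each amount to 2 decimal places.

EDTA 3.65 mL; magnesium chloride hexahydrate 1.64 g; sodium thiosulfate pentahydrate 3.55 g; sodium pyruvate 1.36 g

Scale factor relative to 1 L: 0.715.
EDTA: C1V1 = C2V2 → 0.184 mM × 715 mL ÷ 36 mM = 3.65 mL
magnesium chloride hexahydrate: 0.23 g per 100 mL × 715 mL ÷ 100 = 1.64 g
sodium thiosulfate pentahydrate: 20 mmol/L × 248.18 g/mol × 0.715 L ÷ 1000 = 3.55 g
sodium pyruvate: 0.19 g per 100 mL × 715 mL ÷ 100 = 1.36 g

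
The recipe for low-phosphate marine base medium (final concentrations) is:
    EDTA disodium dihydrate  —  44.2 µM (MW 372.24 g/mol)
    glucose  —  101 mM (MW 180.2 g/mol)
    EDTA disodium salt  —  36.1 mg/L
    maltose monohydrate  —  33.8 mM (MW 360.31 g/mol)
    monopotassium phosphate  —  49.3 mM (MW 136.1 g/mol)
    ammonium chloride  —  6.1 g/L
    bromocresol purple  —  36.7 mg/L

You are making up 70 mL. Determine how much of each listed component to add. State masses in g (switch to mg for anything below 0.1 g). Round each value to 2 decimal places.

EDTA disodium dihydrate 1.15 mg; glucose 1.27 g; EDTA disodium salt 2.53 mg; maltose monohydrate 0.85 g; monopotassium phosphate 0.47 g; ammonium chloride 0.43 g; bromocresol purple 2.57 mg

Working volume: 70 mL = 0.07 L.
EDTA disodium dihydrate: 44.2 µmol/L × 372.24 g/mol × 0.07 L ÷ 1000 = 1.15 mg
glucose: 101 mmol/L × 180.2 g/mol × 0.07 L ÷ 1000 = 1.27 g
EDTA disodium salt: 36.1 mg/L × 0.07 L = 2.53 mg
maltose monohydrate: 33.8 mmol/L × 360.31 g/mol × 0.07 L ÷ 1000 = 0.85 g
monopotassium phosphate: 49.3 mmol/L × 136.1 g/mol × 0.07 L ÷ 1000 = 0.47 g
ammonium chloride: 6.1 g/L × 0.07 L = 0.43 g
bromocresol purple: 36.7 mg/L × 0.07 L = 2.57 mg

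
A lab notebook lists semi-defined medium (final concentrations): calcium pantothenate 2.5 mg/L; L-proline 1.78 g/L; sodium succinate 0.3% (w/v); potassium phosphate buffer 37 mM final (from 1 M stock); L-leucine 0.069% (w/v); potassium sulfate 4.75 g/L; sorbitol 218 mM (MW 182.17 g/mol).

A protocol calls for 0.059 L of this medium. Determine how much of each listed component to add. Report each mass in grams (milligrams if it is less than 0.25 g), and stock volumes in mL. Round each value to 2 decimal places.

Working volume: 0.059 L.
calcium pantothenate: 2.5 mg/L × 0.059 L = 0.15 mg
L-proline: 1.78 g/L × 0.059 L = 0.10502 g = 105.02 mg
sodium succinate: 0.3% w/v = 3 g/L → 3 × 0.059 L = 0.177 g = 177.00 mg
potassium phosphate buffer: dilute stock: 37 mM × 59 mL ÷ 1000 mM = 2.18 mL
L-leucine: 0.069 g per 100 mL × 59 mL ÷ 100 = 0.04071 g = 40.71 mg
potassium sulfate: 4.75 g/L × 0.059 L = 0.28 g
sorbitol: 218 mmol/L × 182.17 g/mol × 0.059 L ÷ 1000 = 2.34 g

calcium pantothenate 0.15 mg; L-proline 105.02 mg; sodium succinate 177.00 mg; potassium phosphate buffer 2.18 mL; L-leucine 40.71 mg; potassium sulfate 0.28 g; sorbitol 2.34 g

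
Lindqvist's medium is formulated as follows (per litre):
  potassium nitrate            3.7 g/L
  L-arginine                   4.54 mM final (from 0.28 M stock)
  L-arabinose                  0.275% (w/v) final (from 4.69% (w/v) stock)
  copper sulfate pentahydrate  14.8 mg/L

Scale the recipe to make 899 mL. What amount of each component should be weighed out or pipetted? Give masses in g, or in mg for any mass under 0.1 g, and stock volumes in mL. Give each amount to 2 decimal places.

Target volume = 899 mL = 0.899 L.
potassium nitrate: 3.7 g/L × 0.899 L = 3.33 g
L-arginine: dilute stock: 4.54 mM × 899 mL ÷ 280 mM = 14.58 mL
L-arabinose: C1V1 = C2V2 → 0.275% ÷ 4.69% × 899 mL = 52.71 mL
copper sulfate pentahydrate: 14.8 mg/L × 0.899 L = 13.31 mg

potassium nitrate 3.33 g; L-arginine 14.58 mL; L-arabinose 52.71 mL; copper sulfate pentahydrate 13.31 mg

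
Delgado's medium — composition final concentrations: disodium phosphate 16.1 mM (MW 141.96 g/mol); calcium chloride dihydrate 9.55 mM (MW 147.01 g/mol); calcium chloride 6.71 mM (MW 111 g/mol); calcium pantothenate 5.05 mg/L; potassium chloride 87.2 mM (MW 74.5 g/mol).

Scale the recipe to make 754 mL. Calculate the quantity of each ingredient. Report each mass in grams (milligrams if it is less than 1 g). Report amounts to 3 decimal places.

Scale factor relative to 1 L: 0.754.
disodium phosphate: 16.1 mmol/L × 141.96 g/mol × 0.754 L ÷ 1000 = 1.723 g
calcium chloride dihydrate: 9.55 mmol/L × 147.01 g/mol × 0.754 L ÷ 1000 = 1.059 g
calcium chloride: 6.71 mmol/L × 111 mg/mmol × 0.754 L = 561.587 mg
calcium pantothenate: 5.05 mg/L × 0.754 L = 3.808 mg
potassium chloride: 87.2 mmol/L × 74.5 g/mol × 0.754 L ÷ 1000 = 4.898 g

disodium phosphate 1.723 g; calcium chloride dihydrate 1.059 g; calcium chloride 561.587 mg; calcium pantothenate 3.808 mg; potassium chloride 4.898 g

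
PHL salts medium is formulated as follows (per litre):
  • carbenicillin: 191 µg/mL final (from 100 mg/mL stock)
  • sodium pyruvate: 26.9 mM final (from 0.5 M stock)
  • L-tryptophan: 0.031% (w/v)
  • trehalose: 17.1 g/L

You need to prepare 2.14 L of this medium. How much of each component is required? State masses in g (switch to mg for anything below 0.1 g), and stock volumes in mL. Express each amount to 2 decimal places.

carbenicillin 4.09 mL; sodium pyruvate 115.13 mL; L-tryptophan 0.66 g; trehalose 36.59 g

Scale factor relative to 1 L: 2.14.
carbenicillin: dilute stock: 191 µg/mL × 2140 mL ÷ 100000 µg/mL = 4.09 mL
sodium pyruvate: V = C2·V2/C1 = 26.9 mM × 2140 mL ÷ 500 mM = 115.13 mL
L-tryptophan: 0.031 g per 100 mL × 2140 mL ÷ 100 = 0.66 g
trehalose: 17.1 g/L × 2.14 L = 36.59 g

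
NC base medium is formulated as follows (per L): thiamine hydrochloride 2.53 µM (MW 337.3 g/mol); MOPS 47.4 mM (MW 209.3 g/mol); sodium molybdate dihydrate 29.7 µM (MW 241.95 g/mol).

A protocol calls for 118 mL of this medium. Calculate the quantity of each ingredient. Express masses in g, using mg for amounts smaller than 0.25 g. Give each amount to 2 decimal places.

Scale factor relative to 1 L: 0.118.
thiamine hydrochloride: 2.53 µmol/L × 337.3 g/mol × 0.118 L ÷ 1000 = 0.10 mg
MOPS: 47.4 mmol/L × 209.3 g/mol × 0.118 L ÷ 1000 = 1.17 g
sodium molybdate dihydrate: 29.7 µmol/L × 241.95 g/mol × 0.118 L ÷ 1000 = 0.85 mg

thiamine hydrochloride 0.10 mg; MOPS 1.17 g; sodium molybdate dihydrate 0.85 mg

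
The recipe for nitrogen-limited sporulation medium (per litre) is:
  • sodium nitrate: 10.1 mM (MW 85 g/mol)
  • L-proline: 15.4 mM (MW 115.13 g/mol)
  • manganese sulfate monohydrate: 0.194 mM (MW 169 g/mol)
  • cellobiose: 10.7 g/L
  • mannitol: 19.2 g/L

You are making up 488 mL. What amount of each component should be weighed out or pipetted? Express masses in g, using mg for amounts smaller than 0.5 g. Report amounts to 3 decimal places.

Target volume = 488 mL = 0.488 L.
sodium nitrate: 10.1 mmol/L × 85 mg/mmol × 0.488 L = 418.948 mg
L-proline: 15.4 mmol/L × 115.13 g/mol × 0.488 L ÷ 1000 = 0.865 g
manganese sulfate monohydrate: 0.194 mmol/L × 169 mg/mmol × 0.488 L = 16.000 mg
cellobiose: 10.7 g/L × 0.488 L = 5.222 g
mannitol: 19.2 g/L × 0.488 L = 9.370 g

sodium nitrate 418.948 mg; L-proline 0.865 g; manganese sulfate monohydrate 16.000 mg; cellobiose 5.222 g; mannitol 9.370 g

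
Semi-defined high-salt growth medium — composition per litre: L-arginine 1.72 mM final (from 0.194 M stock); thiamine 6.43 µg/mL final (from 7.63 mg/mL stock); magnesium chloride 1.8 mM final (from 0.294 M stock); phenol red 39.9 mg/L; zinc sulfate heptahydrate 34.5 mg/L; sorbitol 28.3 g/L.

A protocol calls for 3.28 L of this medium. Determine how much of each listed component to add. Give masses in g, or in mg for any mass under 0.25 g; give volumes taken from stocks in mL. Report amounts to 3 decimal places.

Scale factor relative to 1 L: 3.28.
L-arginine: V = C2·V2/C1 = 1.72 mM × 3280 mL ÷ 194 mM = 29.080 mL
thiamine: dilute stock: 6.43 µg/mL × 3280 mL ÷ 7630 µg/mL = 2.764 mL
magnesium chloride: dilute stock: 1.8 mM × 3280 mL ÷ 294 mM = 20.082 mL
phenol red: 39.9 mg/L × 3.28 L = 130.872 mg
zinc sulfate heptahydrate: 34.5 mg/L × 3.28 L = 113.160 mg
sorbitol: 28.3 g/L × 3.28 L = 92.824 g

L-arginine 29.080 mL; thiamine 2.764 mL; magnesium chloride 20.082 mL; phenol red 130.872 mg; zinc sulfate heptahydrate 113.160 mg; sorbitol 92.824 g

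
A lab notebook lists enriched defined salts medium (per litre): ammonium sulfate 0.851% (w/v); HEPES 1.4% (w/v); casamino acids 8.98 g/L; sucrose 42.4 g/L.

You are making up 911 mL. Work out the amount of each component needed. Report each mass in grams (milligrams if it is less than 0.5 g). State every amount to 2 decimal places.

ammonium sulfate 7.75 g; HEPES 12.75 g; casamino acids 8.18 g; sucrose 38.63 g

Scale factor relative to 1 L: 0.911.
ammonium sulfate: 0.851% w/v = 8.51 g/L → 8.51 × 0.911 L = 7.75 g
HEPES: 1.4 g per 100 mL × 911 mL ÷ 100 = 12.75 g
casamino acids: 8.98 g/L × 0.911 L = 8.18 g
sucrose: 42.4 g/L × 0.911 L = 38.63 g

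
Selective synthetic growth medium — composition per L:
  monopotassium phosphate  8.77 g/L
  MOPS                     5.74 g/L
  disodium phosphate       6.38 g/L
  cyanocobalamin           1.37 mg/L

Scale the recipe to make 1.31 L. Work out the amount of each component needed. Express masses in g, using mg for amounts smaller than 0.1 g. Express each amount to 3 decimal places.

monopotassium phosphate 11.489 g; MOPS 7.519 g; disodium phosphate 8.358 g; cyanocobalamin 1.795 mg

Scale factor relative to 1 L: 1.31.
monopotassium phosphate: 8.77 g/L × 1.31 L = 11.489 g
MOPS: 5.74 g/L × 1.31 L = 7.519 g
disodium phosphate: 6.38 g/L × 1.31 L = 8.358 g
cyanocobalamin: 1.37 mg/L × 1.31 L = 1.795 mg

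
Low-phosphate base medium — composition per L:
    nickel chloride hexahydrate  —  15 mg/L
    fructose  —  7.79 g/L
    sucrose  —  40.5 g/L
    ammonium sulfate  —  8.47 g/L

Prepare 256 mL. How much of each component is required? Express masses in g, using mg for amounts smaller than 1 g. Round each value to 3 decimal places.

Target volume = 256 mL = 0.256 L.
nickel chloride hexahydrate: 15 mg/L × 0.256 L = 3.840 mg
fructose: 7.79 g/L × 0.256 L = 1.994 g
sucrose: 40.5 g/L × 0.256 L = 10.368 g
ammonium sulfate: 8.47 g/L × 0.256 L = 2.168 g

nickel chloride hexahydrate 3.840 mg; fructose 1.994 g; sucrose 10.368 g; ammonium sulfate 2.168 g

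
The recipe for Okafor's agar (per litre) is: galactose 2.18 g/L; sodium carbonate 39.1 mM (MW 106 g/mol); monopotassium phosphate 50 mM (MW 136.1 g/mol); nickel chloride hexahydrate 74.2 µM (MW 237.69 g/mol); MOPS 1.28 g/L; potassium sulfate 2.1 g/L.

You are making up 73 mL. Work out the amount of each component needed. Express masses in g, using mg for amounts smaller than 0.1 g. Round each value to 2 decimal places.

Scale factor relative to 1 L: 0.073.
galactose: 2.18 g/L × 0.073 L = 0.16 g
sodium carbonate: 39.1 mmol/L × 106 g/mol × 0.073 L ÷ 1000 = 0.30 g
monopotassium phosphate: 50 mmol/L × 136.1 g/mol × 0.073 L ÷ 1000 = 0.50 g
nickel chloride hexahydrate: 74.2 µmol/L × 237.69 g/mol × 0.073 L ÷ 1000 = 1.29 mg
MOPS: 1.28 g/L × 0.073 L = 0.09344 g = 93.44 mg
potassium sulfate: 2.1 g/L × 0.073 L = 0.15 g

galactose 0.16 g; sodium carbonate 0.30 g; monopotassium phosphate 0.50 g; nickel chloride hexahydrate 1.29 mg; MOPS 93.44 mg; potassium sulfate 0.15 g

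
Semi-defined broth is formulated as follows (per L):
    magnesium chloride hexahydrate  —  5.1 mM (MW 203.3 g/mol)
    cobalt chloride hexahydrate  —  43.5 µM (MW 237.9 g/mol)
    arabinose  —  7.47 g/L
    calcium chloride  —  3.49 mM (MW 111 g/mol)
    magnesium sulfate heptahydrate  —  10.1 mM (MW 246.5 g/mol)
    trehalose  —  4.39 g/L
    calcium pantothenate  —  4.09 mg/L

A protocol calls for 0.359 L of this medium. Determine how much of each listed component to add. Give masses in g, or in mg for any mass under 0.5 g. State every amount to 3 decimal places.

Working volume: 0.359 L.
magnesium chloride hexahydrate: 5.1 mmol/L × 203.3 mg/mmol × 0.359 L = 372.222 mg
cobalt chloride hexahydrate: 43.5 µmol/L × 237.9 g/mol × 0.359 L ÷ 1000 = 3.715 mg
arabinose: 7.47 g/L × 0.359 L = 2.682 g
calcium chloride: 3.49 mmol/L × 111 mg/mmol × 0.359 L = 139.073 mg
magnesium sulfate heptahydrate: 10.1 mmol/L × 246.5 g/mol × 0.359 L ÷ 1000 = 0.894 g
trehalose: 4.39 g/L × 0.359 L = 1.576 g
calcium pantothenate: 4.09 mg/L × 0.359 L = 1.468 mg

magnesium chloride hexahydrate 372.222 mg; cobalt chloride hexahydrate 3.715 mg; arabinose 2.682 g; calcium chloride 139.073 mg; magnesium sulfate heptahydrate 0.894 g; trehalose 1.576 g; calcium pantothenate 1.468 mg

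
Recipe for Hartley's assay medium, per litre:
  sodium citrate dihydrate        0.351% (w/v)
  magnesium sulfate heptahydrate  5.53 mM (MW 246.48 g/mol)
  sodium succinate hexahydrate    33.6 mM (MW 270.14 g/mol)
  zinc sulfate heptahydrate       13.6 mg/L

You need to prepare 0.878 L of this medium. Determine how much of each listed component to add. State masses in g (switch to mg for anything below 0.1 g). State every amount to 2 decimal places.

sodium citrate dihydrate 3.08 g; magnesium sulfate heptahydrate 1.20 g; sodium succinate hexahydrate 7.97 g; zinc sulfate heptahydrate 11.94 mg

Working volume: 0.878 L.
sodium citrate dihydrate: 0.351% w/v = 3.51 g/L → 3.51 × 0.878 L = 3.08 g
magnesium sulfate heptahydrate: 5.53 mmol/L × 246.48 g/mol × 0.878 L ÷ 1000 = 1.20 g
sodium succinate hexahydrate: 33.6 mmol/L × 270.14 g/mol × 0.878 L ÷ 1000 = 7.97 g
zinc sulfate heptahydrate: 13.6 mg/L × 0.878 L = 11.94 mg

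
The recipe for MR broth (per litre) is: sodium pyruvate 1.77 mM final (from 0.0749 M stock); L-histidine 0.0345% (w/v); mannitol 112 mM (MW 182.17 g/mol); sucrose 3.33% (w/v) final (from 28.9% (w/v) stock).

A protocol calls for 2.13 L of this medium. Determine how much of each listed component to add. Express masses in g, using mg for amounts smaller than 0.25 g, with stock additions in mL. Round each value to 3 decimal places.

Scale factor relative to 1 L: 2.13.
sodium pyruvate: C1V1 = C2V2 → 1.77 mM × 2130 mL ÷ 74.9 mM = 50.335 mL
L-histidine: 0.0345% w/v = 0.345 g/L → 0.345 × 2.13 L = 0.735 g
mannitol: 112 mmol/L × 182.17 g/mol × 2.13 L ÷ 1000 = 43.458 g
sucrose: dilute stock: 3.33% ÷ 28.9% × 2130 mL = 245.429 mL

sodium pyruvate 50.335 mL; L-histidine 0.735 g; mannitol 43.458 g; sucrose 245.429 mL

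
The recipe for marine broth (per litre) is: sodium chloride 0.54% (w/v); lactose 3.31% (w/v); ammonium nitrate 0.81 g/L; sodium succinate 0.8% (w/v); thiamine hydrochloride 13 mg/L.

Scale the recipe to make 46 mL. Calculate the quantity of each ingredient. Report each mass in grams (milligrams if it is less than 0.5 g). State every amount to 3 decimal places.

sodium chloride 248.400 mg; lactose 1.523 g; ammonium nitrate 37.260 mg; sodium succinate 368.000 mg; thiamine hydrochloride 0.598 mg

Working volume: 46 mL = 0.046 L.
sodium chloride: 0.54% w/v = 5.4 g/L → 5.4 × 0.046 L = 0.2484 g = 248.400 mg
lactose: 3.31 g per 100 mL × 46 mL ÷ 100 = 1.523 g
ammonium nitrate: 0.81 g/L × 0.046 L = 0.03726 g = 37.260 mg
sodium succinate: 0.8% w/v = 8 g/L → 8 × 0.046 L = 0.368 g = 368.000 mg
thiamine hydrochloride: 13 mg/L × 0.046 L = 0.598 mg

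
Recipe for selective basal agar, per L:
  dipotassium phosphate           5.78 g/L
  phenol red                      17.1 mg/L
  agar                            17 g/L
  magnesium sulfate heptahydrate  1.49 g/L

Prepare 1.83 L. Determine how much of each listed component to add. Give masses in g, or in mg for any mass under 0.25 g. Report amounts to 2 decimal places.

Working volume: 1.83 L.
dipotassium phosphate: 5.78 g/L × 1.83 L = 10.58 g
phenol red: 17.1 mg/L × 1.83 L = 31.29 mg
agar: 17 g/L × 1.83 L = 31.11 g
magnesium sulfate heptahydrate: 1.49 g/L × 1.83 L = 2.73 g

dipotassium phosphate 10.58 g; phenol red 31.29 mg; agar 31.11 g; magnesium sulfate heptahydrate 2.73 g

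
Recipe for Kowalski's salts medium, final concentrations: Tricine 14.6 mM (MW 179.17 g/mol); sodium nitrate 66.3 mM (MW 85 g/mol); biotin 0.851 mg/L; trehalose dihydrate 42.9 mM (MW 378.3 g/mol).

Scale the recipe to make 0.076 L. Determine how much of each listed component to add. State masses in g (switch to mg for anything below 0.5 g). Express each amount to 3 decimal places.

Tricine 198.807 mg; sodium nitrate 428.298 mg; biotin 0.065 mg; trehalose dihydrate 1.233 g

Scale factor relative to 1 L: 0.076.
Tricine: 14.6 mmol/L × 179.17 mg/mmol × 0.076 L = 198.807 mg
sodium nitrate: 66.3 mmol/L × 85 mg/mmol × 0.076 L = 428.298 mg
biotin: 0.851 mg/L × 0.076 L = 0.065 mg
trehalose dihydrate: 42.9 mmol/L × 378.3 g/mol × 0.076 L ÷ 1000 = 1.233 g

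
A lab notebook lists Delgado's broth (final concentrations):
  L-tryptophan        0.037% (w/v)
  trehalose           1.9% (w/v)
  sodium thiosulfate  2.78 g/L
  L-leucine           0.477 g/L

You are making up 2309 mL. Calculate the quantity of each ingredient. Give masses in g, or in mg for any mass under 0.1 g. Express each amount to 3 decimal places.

Scale factor relative to 1 L: 2.309.
L-tryptophan: 0.037% w/v = 0.37 g/L → 0.37 × 2.309 L = 0.854 g
trehalose: 1.9 g per 100 mL × 2309 mL ÷ 100 = 43.871 g
sodium thiosulfate: 2.78 g/L × 2.309 L = 6.419 g
L-leucine: 0.477 g/L × 2.309 L = 1.101 g

L-tryptophan 0.854 g; trehalose 43.871 g; sodium thiosulfate 6.419 g; L-leucine 1.101 g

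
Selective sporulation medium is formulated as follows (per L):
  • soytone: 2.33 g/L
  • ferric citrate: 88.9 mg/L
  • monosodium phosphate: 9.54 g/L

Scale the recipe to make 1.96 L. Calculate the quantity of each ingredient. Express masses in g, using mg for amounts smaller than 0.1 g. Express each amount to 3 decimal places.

soytone 4.567 g; ferric citrate 0.174 g; monosodium phosphate 18.698 g

Scale factor relative to 1 L: 1.96.
soytone: 2.33 g/L × 1.96 L = 4.567 g
ferric citrate: 88.9 mg/L × 1.96 L = 174.244 mg = 0.174 g
monosodium phosphate: 9.54 g/L × 1.96 L = 18.698 g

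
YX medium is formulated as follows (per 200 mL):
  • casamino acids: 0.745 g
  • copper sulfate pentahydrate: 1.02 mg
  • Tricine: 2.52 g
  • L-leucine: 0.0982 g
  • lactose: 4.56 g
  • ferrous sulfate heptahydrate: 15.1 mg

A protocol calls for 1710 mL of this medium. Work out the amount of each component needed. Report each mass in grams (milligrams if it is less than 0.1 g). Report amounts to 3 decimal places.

casamino acids 6.370 g; copper sulfate pentahydrate 8.721 mg; Tricine 21.546 g; L-leucine 0.840 g; lactose 38.988 g; ferrous sulfate heptahydrate 0.129 g

Ratio of target to recipe volume: 1710 / 200 = 8.55.
casamino acids: 0.745 g × (1710 mL / 200 mL) = 6.370 g
copper sulfate pentahydrate: 1.02 mg × (1710 mL / 200 mL) = 8.721 mg
Tricine: 2.52 g × (1710 mL / 200 mL) = 21.546 g
L-leucine: 0.0982 g × (1710 mL / 200 mL) = 0.840 g
lactose: 4.56 g × (1710 mL / 200 mL) = 38.988 g
ferrous sulfate heptahydrate: 15.1 mg × (1710 mL / 200 mL) = 129.105 mg = 0.129 g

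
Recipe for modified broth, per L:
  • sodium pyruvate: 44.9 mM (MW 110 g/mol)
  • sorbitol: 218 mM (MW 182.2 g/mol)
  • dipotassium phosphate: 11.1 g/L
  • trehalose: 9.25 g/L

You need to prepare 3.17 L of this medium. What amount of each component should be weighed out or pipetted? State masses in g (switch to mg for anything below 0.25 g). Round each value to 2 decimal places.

sodium pyruvate 15.66 g; sorbitol 125.91 g; dipotassium phosphate 35.19 g; trehalose 29.32 g

Working volume: 3.17 L.
sodium pyruvate: 44.9 mmol/L × 110 g/mol × 3.17 L ÷ 1000 = 15.66 g
sorbitol: 218 mmol/L × 182.2 g/mol × 3.17 L ÷ 1000 = 125.91 g
dipotassium phosphate: 11.1 g/L × 3.17 L = 35.19 g
trehalose: 9.25 g/L × 3.17 L = 29.32 g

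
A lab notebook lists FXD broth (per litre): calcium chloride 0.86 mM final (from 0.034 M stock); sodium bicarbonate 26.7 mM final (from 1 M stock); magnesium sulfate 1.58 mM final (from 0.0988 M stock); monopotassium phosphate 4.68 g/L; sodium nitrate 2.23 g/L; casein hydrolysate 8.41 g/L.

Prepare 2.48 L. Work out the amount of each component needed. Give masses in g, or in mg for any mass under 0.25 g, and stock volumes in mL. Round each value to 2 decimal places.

Scale factor relative to 1 L: 2.48.
calcium chloride: C1V1 = C2V2 → 0.86 mM × 2480 mL ÷ 34 mM = 62.73 mL
sodium bicarbonate: V = C2·V2/C1 = 26.7 mM × 2480 mL ÷ 1000 mM = 66.22 mL
magnesium sulfate: C1V1 = C2V2 → 1.58 mM × 2480 mL ÷ 98.8 mM = 39.66 mL
monopotassium phosphate: 4.68 g/L × 2.48 L = 11.61 g
sodium nitrate: 2.23 g/L × 2.48 L = 5.53 g
casein hydrolysate: 8.41 g/L × 2.48 L = 20.86 g

calcium chloride 62.73 mL; sodium bicarbonate 66.22 mL; magnesium sulfate 39.66 mL; monopotassium phosphate 11.61 g; sodium nitrate 5.53 g; casein hydrolysate 20.86 g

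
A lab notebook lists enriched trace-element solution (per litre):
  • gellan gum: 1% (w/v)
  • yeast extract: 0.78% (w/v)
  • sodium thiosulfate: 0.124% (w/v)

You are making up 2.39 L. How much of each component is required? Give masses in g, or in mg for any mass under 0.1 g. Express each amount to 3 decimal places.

Scale factor relative to 1 L: 2.39.
gellan gum: 1 g per 100 mL × 2390 mL ÷ 100 = 23.900 g
yeast extract: 0.78 g per 100 mL × 2390 mL ÷ 100 = 18.642 g
sodium thiosulfate: 0.124 g per 100 mL × 2390 mL ÷ 100 = 2.964 g

gellan gum 23.900 g; yeast extract 18.642 g; sodium thiosulfate 2.964 g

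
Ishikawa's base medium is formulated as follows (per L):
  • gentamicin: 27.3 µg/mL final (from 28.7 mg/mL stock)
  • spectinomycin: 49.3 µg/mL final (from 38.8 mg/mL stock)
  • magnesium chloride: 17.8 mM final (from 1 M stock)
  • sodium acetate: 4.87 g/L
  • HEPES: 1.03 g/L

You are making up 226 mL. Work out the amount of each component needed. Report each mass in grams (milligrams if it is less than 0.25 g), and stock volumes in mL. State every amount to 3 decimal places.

Scale factor relative to 1 L: 0.226.
gentamicin: C1V1 = C2V2 → 27.3 µg/mL × 226 mL ÷ 28700 µg/mL = 0.215 mL
spectinomycin: dilute stock: 49.3 µg/mL × 226 mL ÷ 38800 µg/mL = 0.287 mL
magnesium chloride: dilute stock: 17.8 mM × 226 mL ÷ 1000 mM = 4.023 mL
sodium acetate: 4.87 g/L × 0.226 L = 1.101 g
HEPES: 1.03 g/L × 0.226 L = 0.23278 g = 232.780 mg

gentamicin 0.215 mL; spectinomycin 0.287 mL; magnesium chloride 4.023 mL; sodium acetate 1.101 g; HEPES 232.780 mg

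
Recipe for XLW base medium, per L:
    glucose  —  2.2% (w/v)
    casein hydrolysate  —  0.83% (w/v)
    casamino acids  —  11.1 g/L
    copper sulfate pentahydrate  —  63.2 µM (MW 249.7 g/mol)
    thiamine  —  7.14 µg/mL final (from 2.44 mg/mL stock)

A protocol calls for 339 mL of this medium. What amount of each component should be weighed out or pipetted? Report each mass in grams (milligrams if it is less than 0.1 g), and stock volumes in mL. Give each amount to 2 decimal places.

Scale factor relative to 1 L: 0.339.
glucose: 2.2% w/v = 22 g/L → 22 × 0.339 L = 7.46 g
casein hydrolysate: 0.83 g per 100 mL × 339 mL ÷ 100 = 2.81 g
casamino acids: 11.1 g/L × 0.339 L = 3.76 g
copper sulfate pentahydrate: 63.2 µmol/L × 249.7 g/mol × 0.339 L ÷ 1000 = 5.35 mg
thiamine: V = C2·V2/C1 = 7.14 µg/mL × 339 mL ÷ 2440 µg/mL = 0.99 mL

glucose 7.46 g; casein hydrolysate 2.81 g; casamino acids 3.76 g; copper sulfate pentahydrate 5.35 mg; thiamine 0.99 mL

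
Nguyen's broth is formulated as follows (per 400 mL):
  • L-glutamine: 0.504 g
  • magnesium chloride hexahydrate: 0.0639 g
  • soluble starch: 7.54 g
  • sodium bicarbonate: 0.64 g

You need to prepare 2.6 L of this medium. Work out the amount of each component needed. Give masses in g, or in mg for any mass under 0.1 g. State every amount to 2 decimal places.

L-glutamine 3.28 g; magnesium chloride hexahydrate 0.42 g; soluble starch 49.01 g; sodium bicarbonate 4.16 g

Scale factor = 2600 mL / 400 mL = 6.5.
L-glutamine: 0.504 g × (2600 mL / 400 mL) = 3.28 g
magnesium chloride hexahydrate: 0.0639 g × (2600 mL / 400 mL) = 0.42 g
soluble starch: 7.54 g × (2600 mL / 400 mL) = 49.01 g
sodium bicarbonate: 0.64 g × (2600 mL / 400 mL) = 4.16 g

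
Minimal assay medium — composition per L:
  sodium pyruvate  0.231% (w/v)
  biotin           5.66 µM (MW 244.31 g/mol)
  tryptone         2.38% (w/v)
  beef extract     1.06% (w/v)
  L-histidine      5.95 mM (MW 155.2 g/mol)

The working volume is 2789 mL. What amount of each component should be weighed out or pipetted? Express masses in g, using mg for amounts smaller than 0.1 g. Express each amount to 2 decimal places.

sodium pyruvate 6.44 g; biotin 3.86 mg; tryptone 66.38 g; beef extract 29.56 g; L-histidine 2.58 g

Target volume = 2789 mL = 2.789 L.
sodium pyruvate: 0.231 g per 100 mL × 2789 mL ÷ 100 = 6.44 g
biotin: 5.66 µmol/L × 244.31 g/mol × 2.789 L ÷ 1000 = 3.86 mg
tryptone: 2.38 g per 100 mL × 2789 mL ÷ 100 = 66.38 g
beef extract: 1.06 g per 100 mL × 2789 mL ÷ 100 = 29.56 g
L-histidine: 5.95 mmol/L × 155.2 g/mol × 2.789 L ÷ 1000 = 2.58 g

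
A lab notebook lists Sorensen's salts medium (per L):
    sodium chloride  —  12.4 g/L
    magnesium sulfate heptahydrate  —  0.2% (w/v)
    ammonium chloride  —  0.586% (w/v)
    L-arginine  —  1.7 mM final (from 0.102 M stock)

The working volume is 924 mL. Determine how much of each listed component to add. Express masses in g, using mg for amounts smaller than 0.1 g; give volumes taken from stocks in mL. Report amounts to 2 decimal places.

Scale factor relative to 1 L: 0.924.
sodium chloride: 12.4 g/L × 0.924 L = 11.46 g
magnesium sulfate heptahydrate: 0.2 g per 100 mL × 924 mL ÷ 100 = 1.85 g
ammonium chloride: 0.586% w/v = 5.86 g/L → 5.86 × 0.924 L = 5.41 g
L-arginine: dilute stock: 1.7 mM × 924 mL ÷ 102 mM = 15.40 mL

sodium chloride 11.46 g; magnesium sulfate heptahydrate 1.85 g; ammonium chloride 5.41 g; L-arginine 15.40 mL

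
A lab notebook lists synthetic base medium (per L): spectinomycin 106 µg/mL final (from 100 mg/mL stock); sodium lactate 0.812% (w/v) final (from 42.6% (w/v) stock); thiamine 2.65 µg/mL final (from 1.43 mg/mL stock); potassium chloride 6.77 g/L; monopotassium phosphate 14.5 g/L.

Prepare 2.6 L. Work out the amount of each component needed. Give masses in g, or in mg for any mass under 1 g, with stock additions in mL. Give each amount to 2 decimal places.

spectinomycin 2.76 mL; sodium lactate 49.56 mL; thiamine 4.82 mL; potassium chloride 17.60 g; monopotassium phosphate 37.70 g

Scale factor relative to 1 L: 2.6.
spectinomycin: dilute stock: 106 µg/mL × 2600 mL ÷ 100000 µg/mL = 2.76 mL
sodium lactate: dilute stock: 0.812% ÷ 42.6% × 2600 mL = 49.56 mL
thiamine: V = C2·V2/C1 = 2.65 µg/mL × 2600 mL ÷ 1430 µg/mL = 4.82 mL
potassium chloride: 6.77 g/L × 2.6 L = 17.60 g
monopotassium phosphate: 14.5 g/L × 2.6 L = 37.70 g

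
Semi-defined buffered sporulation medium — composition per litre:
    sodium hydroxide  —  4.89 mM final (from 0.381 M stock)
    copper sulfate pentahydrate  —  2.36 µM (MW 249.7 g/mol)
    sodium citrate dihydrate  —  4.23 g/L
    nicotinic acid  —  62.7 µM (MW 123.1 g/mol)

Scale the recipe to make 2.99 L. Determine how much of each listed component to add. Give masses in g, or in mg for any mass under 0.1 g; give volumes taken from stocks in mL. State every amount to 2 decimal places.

Working volume: 2.99 L.
sodium hydroxide: C1V1 = C2V2 → 4.89 mM × 2990 mL ÷ 381 mM = 38.38 mL
copper sulfate pentahydrate: 2.36 µmol/L × 249.7 g/mol × 2.99 L ÷ 1000 = 1.76 mg
sodium citrate dihydrate: 4.23 g/L × 2.99 L = 12.65 g
nicotinic acid: 62.7 µmol/L × 123.1 g/mol × 2.99 L ÷ 1000 = 23.08 mg

sodium hydroxide 38.38 mL; copper sulfate pentahydrate 1.76 mg; sodium citrate dihydrate 12.65 g; nicotinic acid 23.08 mg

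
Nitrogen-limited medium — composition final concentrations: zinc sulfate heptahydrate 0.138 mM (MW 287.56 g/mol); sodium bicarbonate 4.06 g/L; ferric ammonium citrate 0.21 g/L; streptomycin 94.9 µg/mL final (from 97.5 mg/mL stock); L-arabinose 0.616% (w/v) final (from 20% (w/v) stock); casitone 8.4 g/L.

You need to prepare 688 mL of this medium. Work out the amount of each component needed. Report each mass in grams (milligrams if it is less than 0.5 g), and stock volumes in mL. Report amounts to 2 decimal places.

zinc sulfate heptahydrate 27.30 mg; sodium bicarbonate 2.79 g; ferric ammonium citrate 144.48 mg; streptomycin 0.67 mL; L-arabinose 21.19 mL; casitone 5.78 g

Target volume = 688 mL = 0.688 L.
zinc sulfate heptahydrate: 0.138 mmol/L × 287.56 mg/mmol × 0.688 L = 27.30 mg
sodium bicarbonate: 4.06 g/L × 0.688 L = 2.79 g
ferric ammonium citrate: 0.21 g/L × 0.688 L = 0.14448 g = 144.48 mg
streptomycin: dilute stock: 94.9 µg/mL × 688 mL ÷ 97500 µg/mL = 0.67 mL
L-arabinose: V = C2·V2/C1 = 0.616% ÷ 20% × 688 mL = 21.19 mL
casitone: 8.4 g/L × 0.688 L = 5.78 g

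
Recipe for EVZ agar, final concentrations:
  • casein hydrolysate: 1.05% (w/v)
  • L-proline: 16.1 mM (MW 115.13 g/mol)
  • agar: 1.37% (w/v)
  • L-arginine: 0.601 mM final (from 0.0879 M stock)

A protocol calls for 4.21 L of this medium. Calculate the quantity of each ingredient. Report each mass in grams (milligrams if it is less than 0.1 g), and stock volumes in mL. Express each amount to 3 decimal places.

casein hydrolysate 44.205 g; L-proline 7.804 g; agar 57.677 g; L-arginine 28.785 mL

Working volume: 4.21 L.
casein hydrolysate: 1.05 g per 100 mL × 4210 mL ÷ 100 = 44.205 g
L-proline: 16.1 mmol/L × 115.13 g/mol × 4.21 L ÷ 1000 = 7.804 g
agar: 1.37 g per 100 mL × 4210 mL ÷ 100 = 57.677 g
L-arginine: C1V1 = C2V2 → 0.601 mM × 4210 mL ÷ 87.9 mM = 28.785 mL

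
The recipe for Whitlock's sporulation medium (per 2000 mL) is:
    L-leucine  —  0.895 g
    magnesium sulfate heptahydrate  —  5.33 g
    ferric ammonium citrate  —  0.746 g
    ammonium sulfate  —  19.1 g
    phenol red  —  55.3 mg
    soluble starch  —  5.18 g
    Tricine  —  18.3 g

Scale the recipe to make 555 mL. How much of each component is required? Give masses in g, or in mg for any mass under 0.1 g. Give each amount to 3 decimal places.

L-leucine 0.248 g; magnesium sulfate heptahydrate 1.479 g; ferric ammonium citrate 0.207 g; ammonium sulfate 5.300 g; phenol red 15.346 mg; soluble starch 1.437 g; Tricine 5.078 g

Scale factor = 555 mL / 2000 mL = 0.2775.
L-leucine: 0.895 g × (555 mL / 2000 mL) = 0.248 g
magnesium sulfate heptahydrate: 5.33 g × (555 mL / 2000 mL) = 1.479 g
ferric ammonium citrate: 0.746 g × (555 mL / 2000 mL) = 0.207 g
ammonium sulfate: 19.1 g × (555 mL / 2000 mL) = 5.300 g
phenol red: 55.3 mg × (555 mL / 2000 mL) = 15.346 mg
soluble starch: 5.18 g × (555 mL / 2000 mL) = 1.437 g
Tricine: 18.3 g × (555 mL / 2000 mL) = 5.078 g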